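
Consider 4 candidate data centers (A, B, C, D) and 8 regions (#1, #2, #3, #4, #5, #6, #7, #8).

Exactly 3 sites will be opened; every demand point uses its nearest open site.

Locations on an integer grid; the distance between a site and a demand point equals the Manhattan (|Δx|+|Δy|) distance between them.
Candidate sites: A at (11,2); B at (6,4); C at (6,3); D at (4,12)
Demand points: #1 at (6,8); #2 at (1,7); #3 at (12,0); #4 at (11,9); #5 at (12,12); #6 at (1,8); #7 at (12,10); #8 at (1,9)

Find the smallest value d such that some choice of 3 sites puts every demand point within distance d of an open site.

Open {A, B, D}.
  Farthest demand point is #7 at distance 9 (to A); all others are ≤ 9.
With {A, C, D} the worst case is 9.
With {B, C, D} the worst case is 10.
No size-3 selection achieves below 9.

9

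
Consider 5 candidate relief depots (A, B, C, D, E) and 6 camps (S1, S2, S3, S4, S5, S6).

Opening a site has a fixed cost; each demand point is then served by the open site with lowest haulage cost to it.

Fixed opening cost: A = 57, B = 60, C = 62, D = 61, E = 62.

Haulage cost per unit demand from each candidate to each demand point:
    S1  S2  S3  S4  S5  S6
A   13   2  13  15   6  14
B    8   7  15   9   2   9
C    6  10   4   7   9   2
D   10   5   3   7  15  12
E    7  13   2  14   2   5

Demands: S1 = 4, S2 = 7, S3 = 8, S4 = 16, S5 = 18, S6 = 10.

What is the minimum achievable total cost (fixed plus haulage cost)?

Open {B, C}: assign each demand point to its cheapest open site.
  S1→C 4×6=24, S2→B 7×7=49, S3→C 8×4=32, S4→C 16×7=112, S5→B 18×2=36, S6→C 10×2=20
  haulage cost 273, fixed 122 → total 395.
Compare {D, E}: haulage cost 277 + fixed 123 = 400.
Compare {C, E}: haulage cost 278 + fixed 124 = 402.
Compare {A, C, E}: haulage cost 222 + fixed 181 = 403.
All other subsets cost ≥ 400. Minimum total cost: 395.

395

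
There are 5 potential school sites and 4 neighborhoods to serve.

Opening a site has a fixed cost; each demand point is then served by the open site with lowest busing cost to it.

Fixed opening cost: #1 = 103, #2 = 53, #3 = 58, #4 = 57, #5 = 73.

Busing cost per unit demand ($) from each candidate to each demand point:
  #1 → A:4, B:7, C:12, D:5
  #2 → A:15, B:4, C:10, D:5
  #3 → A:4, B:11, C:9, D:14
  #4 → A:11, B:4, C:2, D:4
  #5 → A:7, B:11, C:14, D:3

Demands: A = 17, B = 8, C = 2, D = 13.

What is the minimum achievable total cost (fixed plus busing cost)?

271

Open {#3, #4}: assign each demand point to its cheapest open site.
  A→#3 17×4=68, B→#4 8×4=32, C→#4 2×2=4, D→#4 13×4=52
  busing cost 156, fixed 115 → total 271.
Compare {#2, #3}: busing cost 183 + fixed 111 = 294.
Compare {#1}: busing cost 213 + fixed 103 = 316.
Compare {#1, #4}: busing cost 156 + fixed 160 = 316.
All other subsets cost ≥ 294. Minimum total cost: 271.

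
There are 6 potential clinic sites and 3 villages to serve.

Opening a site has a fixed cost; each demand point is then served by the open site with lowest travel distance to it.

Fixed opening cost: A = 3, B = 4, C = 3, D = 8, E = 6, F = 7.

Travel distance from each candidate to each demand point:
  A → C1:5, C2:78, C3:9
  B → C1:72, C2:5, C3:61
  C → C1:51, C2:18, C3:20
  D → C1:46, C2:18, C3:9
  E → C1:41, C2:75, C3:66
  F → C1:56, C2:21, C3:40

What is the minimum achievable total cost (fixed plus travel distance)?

Open {A, B}: assign each demand point to its cheapest open site.
  C1→A 5, C2→B 5, C3→A 9
  travel distance 19, fixed 7 → total 26.
Compare {A, B, C}: travel distance 19 + fixed 10 = 29.
Compare {A, B, E}: travel distance 19 + fixed 13 = 32.
Compare {A, B, F}: travel distance 19 + fixed 14 = 33.
All other subsets cost ≥ 29. Minimum total cost: 26.

26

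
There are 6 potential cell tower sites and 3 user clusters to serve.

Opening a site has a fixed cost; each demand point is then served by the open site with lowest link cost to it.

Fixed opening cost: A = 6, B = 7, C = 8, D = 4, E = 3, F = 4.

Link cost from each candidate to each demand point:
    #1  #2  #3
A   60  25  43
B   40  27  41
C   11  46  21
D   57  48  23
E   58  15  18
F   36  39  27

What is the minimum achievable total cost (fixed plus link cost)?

55

Open {C, E}: assign each demand point to its cheapest open site.
  #1→C 11, #2→E 15, #3→E 18
  link cost 44, fixed 11 → total 55.
Compare {C, D, E}: link cost 44 + fixed 15 = 59.
Compare {C, E, F}: link cost 44 + fixed 15 = 59.
Compare {A, C, E}: link cost 44 + fixed 17 = 61.
All other subsets cost ≥ 59. Minimum total cost: 55.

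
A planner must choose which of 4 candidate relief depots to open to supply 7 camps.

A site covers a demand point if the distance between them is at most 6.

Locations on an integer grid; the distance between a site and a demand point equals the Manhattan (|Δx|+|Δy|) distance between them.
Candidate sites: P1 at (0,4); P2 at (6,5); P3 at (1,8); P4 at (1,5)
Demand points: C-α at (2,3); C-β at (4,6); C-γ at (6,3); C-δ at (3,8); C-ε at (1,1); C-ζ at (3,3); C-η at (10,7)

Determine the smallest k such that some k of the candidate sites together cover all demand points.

Coverage sets (demand points within 6 of each site):
  P1: {C-α, C-β, C-ε, C-ζ}
  P2: {C-α, C-β, C-γ, C-δ, C-ζ, C-η}
  P3: {C-α, C-β, C-δ}
  P4: {C-α, C-β, C-δ, C-ε, C-ζ}
No single site covers all 7 demand points.
But {P1, P2} covers everything, so the minimum is 2.

2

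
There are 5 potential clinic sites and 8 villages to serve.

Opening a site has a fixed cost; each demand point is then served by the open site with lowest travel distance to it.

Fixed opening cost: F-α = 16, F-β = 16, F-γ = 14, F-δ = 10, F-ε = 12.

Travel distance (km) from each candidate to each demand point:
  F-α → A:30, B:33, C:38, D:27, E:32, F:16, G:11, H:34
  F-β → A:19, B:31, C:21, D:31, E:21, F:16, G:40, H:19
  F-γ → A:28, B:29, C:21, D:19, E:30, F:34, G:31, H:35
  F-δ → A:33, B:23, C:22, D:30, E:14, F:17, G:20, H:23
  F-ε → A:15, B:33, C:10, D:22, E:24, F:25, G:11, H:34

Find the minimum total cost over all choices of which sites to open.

157

Open {F-δ, F-ε}: assign each demand point to its cheapest open site.
  A→F-ε 15, B→F-δ 23, C→F-ε 10, D→F-ε 22, E→F-δ 14, F→F-δ 17, G→F-ε 11, H→F-δ 23
  travel distance 135, fixed 22 → total 157.
Compare {F-β, F-δ, F-ε}: travel distance 130 + fixed 38 = 168.
Compare {F-γ, F-δ, F-ε}: travel distance 132 + fixed 36 = 168.
Compare {F-α, F-δ, F-ε}: travel distance 134 + fixed 38 = 172.
All other subsets cost ≥ 168. Minimum total cost: 157.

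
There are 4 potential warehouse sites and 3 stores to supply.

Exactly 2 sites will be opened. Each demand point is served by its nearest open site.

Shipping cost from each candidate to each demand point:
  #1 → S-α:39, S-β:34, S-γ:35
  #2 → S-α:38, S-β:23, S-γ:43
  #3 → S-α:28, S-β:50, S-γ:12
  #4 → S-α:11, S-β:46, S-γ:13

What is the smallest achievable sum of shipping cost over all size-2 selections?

47

Open {#2, #4}.
  S-α→#4 11, S-β→#2 23, S-γ→#4 13  ⇒ total 47.
Compare {#1, #4}: total 58.
Compare {#2, #3}: total 63.
No size-2 selection does better; minimum is 47.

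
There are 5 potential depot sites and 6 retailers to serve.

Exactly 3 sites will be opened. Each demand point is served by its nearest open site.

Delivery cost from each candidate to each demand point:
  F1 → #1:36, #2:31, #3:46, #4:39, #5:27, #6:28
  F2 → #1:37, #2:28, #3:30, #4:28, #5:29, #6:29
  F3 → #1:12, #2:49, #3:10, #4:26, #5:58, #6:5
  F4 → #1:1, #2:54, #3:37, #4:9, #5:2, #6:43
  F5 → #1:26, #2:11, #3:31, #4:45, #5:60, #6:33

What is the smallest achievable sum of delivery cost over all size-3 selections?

Open {F3, F4, F5}.
  #1→F4 1, #2→F5 11, #3→F3 10, #4→F4 9, #5→F4 2, #6→F3 5  ⇒ total 38.
Compare {F2, F3, F4}: total 55.
Compare {F1, F3, F4}: total 58.
No size-3 selection does better; minimum is 38.

38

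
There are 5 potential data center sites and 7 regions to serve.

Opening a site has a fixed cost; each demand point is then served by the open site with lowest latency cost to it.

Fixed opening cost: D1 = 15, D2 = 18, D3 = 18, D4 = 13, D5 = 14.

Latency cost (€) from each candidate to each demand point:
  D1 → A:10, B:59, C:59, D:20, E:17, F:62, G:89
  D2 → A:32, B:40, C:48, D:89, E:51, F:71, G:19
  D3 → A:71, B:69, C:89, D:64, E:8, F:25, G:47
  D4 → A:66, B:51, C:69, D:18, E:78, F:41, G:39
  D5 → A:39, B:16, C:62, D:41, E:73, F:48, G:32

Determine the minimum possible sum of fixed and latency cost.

211

Open {D1, D2, D3, D5}: assign each demand point to its cheapest open site.
  A→D1 10, B→D5 16, C→D2 48, D→D1 20, E→D3 8, F→D3 25, G→D2 19
  latency cost 146, fixed 65 → total 211.
Compare {D1, D3, D5}: latency cost 170 + fixed 47 = 217.
Compare {D1, D2, D3}: latency cost 170 + fixed 51 = 221.
Compare {D1, D2, D3, D4, D5}: latency cost 144 + fixed 78 = 222.
All other subsets cost ≥ 217. Minimum total cost: 211.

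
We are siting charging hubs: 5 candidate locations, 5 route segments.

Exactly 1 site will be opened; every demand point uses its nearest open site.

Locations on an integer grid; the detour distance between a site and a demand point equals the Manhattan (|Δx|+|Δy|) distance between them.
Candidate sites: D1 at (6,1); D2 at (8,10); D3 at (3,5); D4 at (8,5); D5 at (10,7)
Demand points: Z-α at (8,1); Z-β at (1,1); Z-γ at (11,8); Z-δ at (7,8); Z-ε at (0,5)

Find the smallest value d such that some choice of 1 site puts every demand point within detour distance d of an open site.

Open {D3}.
  Farthest demand point is Z-γ at detour distance 11 (to D3); all others are ≤ 11.
With {D4} the worst case is 11.
With {D1} the worst case is 12.
No size-1 selection achieves below 11.

11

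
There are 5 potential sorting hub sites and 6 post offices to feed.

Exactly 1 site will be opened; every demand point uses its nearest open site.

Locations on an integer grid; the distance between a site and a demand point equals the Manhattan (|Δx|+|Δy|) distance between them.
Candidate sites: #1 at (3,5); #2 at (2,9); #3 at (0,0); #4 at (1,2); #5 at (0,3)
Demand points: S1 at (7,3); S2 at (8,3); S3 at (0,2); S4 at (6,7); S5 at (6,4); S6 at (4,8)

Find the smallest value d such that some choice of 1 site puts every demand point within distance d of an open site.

Open {#1}.
  Farthest demand point is S2 at distance 7 (to #1); all others are ≤ 7.
With {#4} the worst case is 10.
With {#5} the worst case is 10.
No size-1 selection achieves below 7.

7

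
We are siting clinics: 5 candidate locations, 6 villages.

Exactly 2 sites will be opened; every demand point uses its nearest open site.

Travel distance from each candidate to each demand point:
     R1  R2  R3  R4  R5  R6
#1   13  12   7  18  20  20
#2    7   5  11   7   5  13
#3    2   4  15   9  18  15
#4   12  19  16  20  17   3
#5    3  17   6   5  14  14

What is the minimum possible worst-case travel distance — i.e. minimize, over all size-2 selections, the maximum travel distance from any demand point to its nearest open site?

11

Open {#2, #4}.
  Farthest demand point is R3 at travel distance 11 (to #2); all others are ≤ 11.
With {#1, #2} the worst case is 13.
With {#2, #3} the worst case is 13.
No size-2 selection achieves below 11.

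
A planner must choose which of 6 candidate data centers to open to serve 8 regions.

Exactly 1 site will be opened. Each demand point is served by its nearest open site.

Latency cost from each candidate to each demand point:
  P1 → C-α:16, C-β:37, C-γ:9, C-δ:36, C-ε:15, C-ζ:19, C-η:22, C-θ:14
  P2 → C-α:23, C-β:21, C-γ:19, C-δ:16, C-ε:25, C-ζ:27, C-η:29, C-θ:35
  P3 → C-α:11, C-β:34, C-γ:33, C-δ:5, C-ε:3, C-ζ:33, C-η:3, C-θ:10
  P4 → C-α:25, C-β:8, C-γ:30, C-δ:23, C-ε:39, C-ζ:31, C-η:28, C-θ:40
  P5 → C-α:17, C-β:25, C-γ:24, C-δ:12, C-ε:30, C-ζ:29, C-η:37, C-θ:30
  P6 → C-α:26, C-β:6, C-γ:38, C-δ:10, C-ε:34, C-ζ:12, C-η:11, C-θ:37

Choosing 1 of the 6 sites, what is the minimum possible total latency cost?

132

Open {P3}.
  C-α→P3 11, C-β→P3 34, C-γ→P3 33, C-δ→P3 5, C-ε→P3 3, C-ζ→P3 33, C-η→P3 3, C-θ→P3 10  ⇒ total 132.
Compare {P1}: total 168.
Compare {P6}: total 174.
No size-1 selection does better; minimum is 132.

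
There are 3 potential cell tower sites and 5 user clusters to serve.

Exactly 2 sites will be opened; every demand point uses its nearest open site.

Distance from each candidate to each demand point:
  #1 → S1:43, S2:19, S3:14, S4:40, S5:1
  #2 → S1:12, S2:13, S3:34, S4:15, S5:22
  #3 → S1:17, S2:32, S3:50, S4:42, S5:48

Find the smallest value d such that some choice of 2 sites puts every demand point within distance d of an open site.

Open {#1, #2}.
  Farthest demand point is S4 at distance 15 (to #2); all others are ≤ 15.
With {#2, #3} the worst case is 34.
With {#1, #3} the worst case is 40.
No size-2 selection achieves below 15.

15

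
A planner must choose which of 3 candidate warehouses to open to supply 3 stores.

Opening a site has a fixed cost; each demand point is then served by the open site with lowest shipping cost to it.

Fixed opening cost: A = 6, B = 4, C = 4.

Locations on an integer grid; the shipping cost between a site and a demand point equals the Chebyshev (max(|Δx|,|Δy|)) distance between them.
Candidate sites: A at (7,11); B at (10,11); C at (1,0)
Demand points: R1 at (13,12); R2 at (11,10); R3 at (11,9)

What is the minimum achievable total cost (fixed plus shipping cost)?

Open {B}: assign each demand point to its cheapest open site.
  R1→B 3, R2→B 1, R3→B 2
  shipping cost 6, fixed 4 → total 10.
Compare {B, C}: shipping cost 6 + fixed 8 = 14.
Compare {A, B}: shipping cost 6 + fixed 10 = 16.
Compare {A}: shipping cost 14 + fixed 6 = 20.
All other subsets cost ≥ 14. Minimum total cost: 10.

10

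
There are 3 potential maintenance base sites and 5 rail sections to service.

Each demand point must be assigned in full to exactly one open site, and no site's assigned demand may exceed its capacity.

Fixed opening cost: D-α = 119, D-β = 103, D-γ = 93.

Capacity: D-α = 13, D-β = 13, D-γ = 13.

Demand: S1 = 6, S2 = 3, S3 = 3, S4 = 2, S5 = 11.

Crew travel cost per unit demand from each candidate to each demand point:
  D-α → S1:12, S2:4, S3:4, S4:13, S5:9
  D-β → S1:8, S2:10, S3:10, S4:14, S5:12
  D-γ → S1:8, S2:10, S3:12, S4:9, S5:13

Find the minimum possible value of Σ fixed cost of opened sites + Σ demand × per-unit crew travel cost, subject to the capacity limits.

451

Open {D-α, D-γ}; cheapest assignment that respects the capacities:
  D-α (cap 13, load 13): S4, S5 — cost 2×13 + 11×9 = 125
  D-γ (cap 13, load 12): S1, S2, S3 — cost 6×8 + 3×10 + 3×12 = 114
  Shipping 239, fixed 212 → total 451.
  Any other capacity-feasible assignment to {D-α, D-γ} ships for at least 239.
Compare {D-α, D-β}: its best feasible assignment gives total 455.
Compare {D-β, D-γ}: its best feasible assignment gives total 465.
Every other set of open sites that can feasibly serve all demand totals ≥ 455 even under its best assignment. Minimum: 451.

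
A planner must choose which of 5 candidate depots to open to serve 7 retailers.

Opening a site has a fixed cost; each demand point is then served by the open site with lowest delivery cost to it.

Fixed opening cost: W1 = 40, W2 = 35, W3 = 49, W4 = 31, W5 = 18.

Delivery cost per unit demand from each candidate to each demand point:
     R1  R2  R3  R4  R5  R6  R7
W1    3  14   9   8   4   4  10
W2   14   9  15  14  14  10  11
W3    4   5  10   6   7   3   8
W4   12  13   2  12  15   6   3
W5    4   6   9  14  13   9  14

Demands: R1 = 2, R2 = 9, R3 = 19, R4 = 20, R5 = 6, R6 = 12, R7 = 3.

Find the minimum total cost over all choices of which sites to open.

Open {W3, W4}: assign each demand point to its cheapest open site.
  R1→W3 2×4=8, R2→W3 9×5=45, R3→W4 19×2=38, R4→W3 20×6=120, R5→W3 6×7=42, R6→W3 12×3=36, R7→W4 3×3=9
  delivery cost 298, fixed 80 → total 378.
Compare {W3, W4, W5}: delivery cost 298 + fixed 98 = 396.
Compare {W1, W3, W4}: delivery cost 278 + fixed 120 = 398.
Compare {W2, W3, W4}: delivery cost 298 + fixed 115 = 413.
All other subsets cost ≥ 396. Minimum total cost: 378.

378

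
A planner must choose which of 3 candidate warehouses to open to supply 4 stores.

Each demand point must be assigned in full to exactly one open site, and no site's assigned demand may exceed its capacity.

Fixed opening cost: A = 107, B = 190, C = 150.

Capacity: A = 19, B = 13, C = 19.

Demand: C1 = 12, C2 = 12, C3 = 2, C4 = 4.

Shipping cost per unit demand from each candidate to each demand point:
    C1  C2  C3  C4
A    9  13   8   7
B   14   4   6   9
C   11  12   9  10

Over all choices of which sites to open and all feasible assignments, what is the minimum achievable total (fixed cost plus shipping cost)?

497

Open {A, B}; cheapest assignment that respects the capacities:
  A (cap 19, load 18): C1, C3, C4 — cost 12×9 + 2×8 + 4×7 = 152
  B (cap 13, load 12): C2 — cost 12×4 = 48
  Shipping 200, fixed 297 → total 497.
  Any other capacity-feasible assignment to {A, B} ships for at least 200.
Compare {A, C}: its best feasible assignment gives total 553.
Compare {B, C}: its best feasible assignment gives total 578.
Every other set of open sites that can feasibly serve all demand totals ≥ 553 even under its best assignment. Minimum: 497.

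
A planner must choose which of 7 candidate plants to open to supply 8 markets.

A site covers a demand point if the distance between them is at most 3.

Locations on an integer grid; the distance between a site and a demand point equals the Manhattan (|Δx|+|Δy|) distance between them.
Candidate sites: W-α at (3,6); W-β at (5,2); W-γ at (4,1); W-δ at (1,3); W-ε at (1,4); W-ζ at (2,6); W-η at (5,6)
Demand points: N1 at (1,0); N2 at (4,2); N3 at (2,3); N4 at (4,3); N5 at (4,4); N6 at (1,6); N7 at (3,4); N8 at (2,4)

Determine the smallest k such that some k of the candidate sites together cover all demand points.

Coverage sets (demand points within 3 of each site):
  W-α: {N5, N6, N7, N8}
  W-β: {N2, N4, N5}
  W-γ: {N2, N4, N5}
  W-δ: {N1, N3, N4, N6, N7, N8}
  W-ε: {N3, N5, N6, N7, N8}
  W-ζ: {N3, N6, N7, N8}
  W-η: {N5}
No single site covers all 8 demand points.
But {W-β, W-δ} covers everything, so the minimum is 2.

2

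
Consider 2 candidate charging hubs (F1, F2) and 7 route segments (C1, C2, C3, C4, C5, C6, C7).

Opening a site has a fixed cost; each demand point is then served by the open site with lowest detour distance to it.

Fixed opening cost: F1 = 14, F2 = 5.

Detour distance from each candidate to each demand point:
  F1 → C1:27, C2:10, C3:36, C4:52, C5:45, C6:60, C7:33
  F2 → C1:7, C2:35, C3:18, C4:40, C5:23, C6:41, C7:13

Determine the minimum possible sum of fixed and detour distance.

171

Open {F1, F2}: assign each demand point to its cheapest open site.
  C1→F2 7, C2→F1 10, C3→F2 18, C4→F2 40, C5→F2 23, C6→F2 41, C7→F2 13
  detour distance 152, fixed 19 → total 171.
Compare {F2}: detour distance 177 + fixed 5 = 182.
Compare {F1}: detour distance 263 + fixed 14 = 277.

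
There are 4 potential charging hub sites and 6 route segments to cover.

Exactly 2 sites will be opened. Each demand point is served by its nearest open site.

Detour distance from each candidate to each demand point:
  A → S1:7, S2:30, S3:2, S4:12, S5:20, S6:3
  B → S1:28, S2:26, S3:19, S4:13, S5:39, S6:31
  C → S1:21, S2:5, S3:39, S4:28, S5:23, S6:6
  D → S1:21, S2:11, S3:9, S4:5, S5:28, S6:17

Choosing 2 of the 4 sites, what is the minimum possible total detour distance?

48

Open {A, D}.
  S1→A 7, S2→D 11, S3→A 2, S4→D 5, S5→A 20, S6→A 3  ⇒ total 48.
Compare {A, C}: total 49.
Compare {C, D}: total 69.
No size-2 selection does better; minimum is 48.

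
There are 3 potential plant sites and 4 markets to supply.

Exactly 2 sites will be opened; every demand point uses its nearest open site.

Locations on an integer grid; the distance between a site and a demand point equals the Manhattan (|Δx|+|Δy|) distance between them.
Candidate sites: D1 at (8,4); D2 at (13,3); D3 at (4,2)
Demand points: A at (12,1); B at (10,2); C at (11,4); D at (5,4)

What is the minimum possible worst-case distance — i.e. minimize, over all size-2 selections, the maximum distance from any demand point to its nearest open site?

4

Open {D1, D2}.
  Farthest demand point is B at distance 4 (to D1); all others are ≤ 4.
With {D2, D3} the worst case is 4.
With {D1, D3} the worst case is 7.
No size-2 selection achieves below 4.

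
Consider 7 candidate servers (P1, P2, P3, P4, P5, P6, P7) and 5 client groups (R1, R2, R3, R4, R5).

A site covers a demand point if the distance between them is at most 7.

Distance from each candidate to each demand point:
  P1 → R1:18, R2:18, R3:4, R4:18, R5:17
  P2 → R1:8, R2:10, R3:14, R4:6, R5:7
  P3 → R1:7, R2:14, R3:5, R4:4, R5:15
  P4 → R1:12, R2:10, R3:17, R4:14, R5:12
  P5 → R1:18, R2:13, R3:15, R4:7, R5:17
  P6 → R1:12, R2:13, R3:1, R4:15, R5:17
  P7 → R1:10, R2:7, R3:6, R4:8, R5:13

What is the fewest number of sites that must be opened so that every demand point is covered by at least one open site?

3

Coverage sets (demand points within 7 of each site):
  P1: {R3}
  P2: {R4, R5}
  P3: {R1, R3, R4}
  P4: {}
  P5: {R4}
  P6: {R3}
  P7: {R2, R3}
No 2 sites suffice: every size-2 union leaves at least one demand point uncovered.
But {P2, P3, P7} covers everything, so the minimum is 3.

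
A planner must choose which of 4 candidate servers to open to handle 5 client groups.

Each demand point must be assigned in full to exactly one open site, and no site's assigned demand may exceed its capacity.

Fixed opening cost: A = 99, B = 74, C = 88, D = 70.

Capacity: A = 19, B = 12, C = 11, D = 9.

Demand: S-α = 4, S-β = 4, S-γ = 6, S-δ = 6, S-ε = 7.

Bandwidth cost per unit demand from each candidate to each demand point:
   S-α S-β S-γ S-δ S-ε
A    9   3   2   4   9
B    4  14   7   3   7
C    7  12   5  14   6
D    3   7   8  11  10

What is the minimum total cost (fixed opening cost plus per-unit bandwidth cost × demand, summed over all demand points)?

Open {A, B}; cheapest assignment that respects the capacities:
  A (cap 19, load 16): S-β, S-γ, S-δ — cost 4×3 + 6×2 + 6×4 = 48
  B (cap 12, load 11): S-α, S-ε — cost 4×4 + 7×7 = 65
  Shipping 113, fixed 173 → total 286.
  Any other capacity-feasible assignment to {A, B} ships for at least 113.
Compare {A, C}: its best feasible assignment gives total 305.
Compare {A, D}: its best feasible assignment gives total 308.
Every other set of open sites that can feasibly serve all demand totals ≥ 305 even under its best assignment. Minimum: 286.

286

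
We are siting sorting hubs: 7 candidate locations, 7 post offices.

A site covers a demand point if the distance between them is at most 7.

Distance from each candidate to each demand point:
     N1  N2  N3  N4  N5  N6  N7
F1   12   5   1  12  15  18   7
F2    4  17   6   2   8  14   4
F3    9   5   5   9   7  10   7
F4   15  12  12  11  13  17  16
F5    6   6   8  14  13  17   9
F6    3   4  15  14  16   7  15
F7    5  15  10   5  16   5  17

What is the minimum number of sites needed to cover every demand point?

2

Coverage sets (demand points within 7 of each site):
  F1: {N2, N3, N7}
  F2: {N1, N3, N4, N7}
  F3: {N2, N3, N5, N7}
  F4: {}
  F5: {N1, N2}
  F6: {N1, N2, N6}
  F7: {N1, N4, N6}
No single site covers all 7 demand points.
But {F3, F7} covers everything, so the minimum is 2.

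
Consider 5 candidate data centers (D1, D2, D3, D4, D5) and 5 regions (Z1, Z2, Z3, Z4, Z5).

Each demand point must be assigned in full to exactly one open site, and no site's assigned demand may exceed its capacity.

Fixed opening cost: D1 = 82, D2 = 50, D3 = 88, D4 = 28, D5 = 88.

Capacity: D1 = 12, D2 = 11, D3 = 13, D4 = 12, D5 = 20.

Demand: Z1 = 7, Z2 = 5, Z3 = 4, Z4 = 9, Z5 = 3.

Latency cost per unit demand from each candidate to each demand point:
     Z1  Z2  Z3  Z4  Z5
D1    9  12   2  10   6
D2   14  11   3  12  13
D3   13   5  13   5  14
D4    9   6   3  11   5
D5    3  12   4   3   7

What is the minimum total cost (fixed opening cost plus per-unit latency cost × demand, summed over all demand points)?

Open {D4, D5}; cheapest assignment that respects the capacities:
  D4 (cap 12, load 12): Z2, Z3, Z5 — cost 5×6 + 4×3 + 3×5 = 57
  D5 (cap 20, load 16): Z1, Z4 — cost 7×3 + 9×3 = 48
  Shipping 105, fixed 116 → total 221.
  Any other capacity-feasible assignment to {D4, D5} ships for at least 105.
Compare {D2, D4, D5}: its best feasible assignment gives total 271.
Compare {D2, D5}: its best feasible assignment gives total 274.
Every other set of open sites that can feasibly serve all demand totals ≥ 271 even under its best assignment. Minimum: 221.

221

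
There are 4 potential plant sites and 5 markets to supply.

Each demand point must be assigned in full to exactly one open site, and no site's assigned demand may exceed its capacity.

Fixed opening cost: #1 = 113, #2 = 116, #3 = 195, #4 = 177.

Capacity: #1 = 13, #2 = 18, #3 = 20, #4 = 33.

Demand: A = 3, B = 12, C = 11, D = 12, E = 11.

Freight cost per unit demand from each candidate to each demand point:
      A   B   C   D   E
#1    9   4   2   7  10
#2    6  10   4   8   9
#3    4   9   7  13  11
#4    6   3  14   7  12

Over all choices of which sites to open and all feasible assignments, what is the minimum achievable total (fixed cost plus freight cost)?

665

Open {#1, #2, #4}; cheapest assignment that respects the capacities:
  #1 (cap 13, load 11): C — cost 11×2 = 22
  #2 (cap 18, load 14): A, E — cost 3×6 + 11×9 = 117
  #4 (cap 33, load 24): B, D — cost 12×3 + 12×7 = 120
  Shipping 259, fixed 406 → total 665.
  Any other capacity-feasible assignment to {#1, #2, #4} ships for at least 259.
Compare {#1, #3, #4}: its best feasible assignment gives total 760.
Compare {#2, #3, #4}: its best feasible assignment gives total 785.
Every other set of open sites that can feasibly serve all demand totals ≥ 760 even under its best assignment. Minimum: 665.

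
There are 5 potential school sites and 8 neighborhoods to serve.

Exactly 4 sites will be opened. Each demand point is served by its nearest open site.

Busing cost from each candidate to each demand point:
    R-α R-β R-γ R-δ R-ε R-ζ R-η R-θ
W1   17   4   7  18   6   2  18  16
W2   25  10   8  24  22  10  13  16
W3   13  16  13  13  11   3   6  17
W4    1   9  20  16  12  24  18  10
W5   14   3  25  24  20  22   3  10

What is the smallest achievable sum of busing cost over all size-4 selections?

45

Open {W1, W3, W4, W5}.
  R-α→W4 1, R-β→W5 3, R-γ→W1 7, R-δ→W3 13, R-ε→W1 6, R-ζ→W1 2, R-η→W5 3, R-θ→W4 10  ⇒ total 45.
Compare {W1, W2, W4, W5}: total 48.
Compare {W1, W2, W3, W4}: total 49.
No size-4 selection does better; minimum is 45.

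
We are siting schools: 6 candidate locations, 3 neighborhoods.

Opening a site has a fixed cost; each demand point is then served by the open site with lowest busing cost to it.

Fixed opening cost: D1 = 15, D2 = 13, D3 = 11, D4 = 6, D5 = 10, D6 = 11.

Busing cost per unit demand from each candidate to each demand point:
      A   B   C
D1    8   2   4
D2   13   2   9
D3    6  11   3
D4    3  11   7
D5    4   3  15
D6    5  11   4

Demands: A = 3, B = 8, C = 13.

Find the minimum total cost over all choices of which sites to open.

Open {D2, D3, D4}: assign each demand point to its cheapest open site.
  A→D4 3×3=9, B→D2 8×2=16, C→D3 13×3=39
  busing cost 64, fixed 30 → total 94.
Compare {D3, D5}: busing cost 75 + fixed 21 = 96.
Compare {D1, D3, D4}: busing cost 64 + fixed 32 = 96.
Compare {D2, D3}: busing cost 73 + fixed 24 = 97.
All other subsets cost ≥ 96. Minimum total cost: 94.

94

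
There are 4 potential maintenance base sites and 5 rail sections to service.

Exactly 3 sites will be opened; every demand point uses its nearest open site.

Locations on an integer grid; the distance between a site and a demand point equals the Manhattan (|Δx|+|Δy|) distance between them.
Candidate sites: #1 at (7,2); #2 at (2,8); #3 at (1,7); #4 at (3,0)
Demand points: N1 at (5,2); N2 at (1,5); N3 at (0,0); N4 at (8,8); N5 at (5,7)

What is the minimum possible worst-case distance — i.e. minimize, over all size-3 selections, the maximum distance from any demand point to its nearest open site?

Open {#1, #2, #4}.
  Farthest demand point is N4 at distance 6 (to #2); all others are ≤ 6.
With {#2, #3, #4} the worst case is 6.
With {#1, #3, #4} the worst case is 7.
No size-3 selection achieves below 6.

6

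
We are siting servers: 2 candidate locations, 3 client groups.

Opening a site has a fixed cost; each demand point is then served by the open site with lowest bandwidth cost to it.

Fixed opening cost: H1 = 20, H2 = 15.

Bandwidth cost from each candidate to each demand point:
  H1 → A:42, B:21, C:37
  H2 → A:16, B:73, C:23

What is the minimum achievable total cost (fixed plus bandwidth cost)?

95

Open {H1, H2}: assign each demand point to its cheapest open site.
  A→H2 16, B→H1 21, C→H2 23
  bandwidth cost 60, fixed 35 → total 95.
Compare {H1}: bandwidth cost 100 + fixed 20 = 120.
Compare {H2}: bandwidth cost 112 + fixed 15 = 127.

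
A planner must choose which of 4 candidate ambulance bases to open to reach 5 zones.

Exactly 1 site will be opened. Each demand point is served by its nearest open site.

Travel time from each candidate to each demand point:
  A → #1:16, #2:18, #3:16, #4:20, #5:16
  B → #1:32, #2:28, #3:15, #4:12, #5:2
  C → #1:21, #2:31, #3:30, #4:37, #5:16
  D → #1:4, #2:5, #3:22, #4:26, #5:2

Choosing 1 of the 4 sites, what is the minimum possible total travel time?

59

Open {D}.
  #1→D 4, #2→D 5, #3→D 22, #4→D 26, #5→D 2  ⇒ total 59.
Compare {A}: total 86.
Compare {B}: total 89.
No size-1 selection does better; minimum is 59.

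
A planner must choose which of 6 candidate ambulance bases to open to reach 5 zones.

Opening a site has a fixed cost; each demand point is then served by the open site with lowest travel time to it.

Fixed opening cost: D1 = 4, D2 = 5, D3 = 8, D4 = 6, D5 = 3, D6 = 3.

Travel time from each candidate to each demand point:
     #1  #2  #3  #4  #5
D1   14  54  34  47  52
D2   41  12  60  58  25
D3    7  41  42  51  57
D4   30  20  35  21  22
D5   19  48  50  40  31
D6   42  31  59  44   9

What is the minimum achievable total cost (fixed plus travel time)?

Open {D2, D3, D4, D6}: assign each demand point to its cheapest open site.
  #1→D3 7, #2→D2 12, #3→D4 35, #4→D4 21, #5→D6 9
  travel time 84, fixed 22 → total 106.
Compare {D1, D2, D4, D6}: travel time 90 + fixed 18 = 108.
Compare {D3, D4, D6}: travel time 92 + fixed 17 = 109.
Compare {D1, D2, D3, D4, D6}: travel time 83 + fixed 26 = 109.
All other subsets cost ≥ 108. Minimum total cost: 106.

106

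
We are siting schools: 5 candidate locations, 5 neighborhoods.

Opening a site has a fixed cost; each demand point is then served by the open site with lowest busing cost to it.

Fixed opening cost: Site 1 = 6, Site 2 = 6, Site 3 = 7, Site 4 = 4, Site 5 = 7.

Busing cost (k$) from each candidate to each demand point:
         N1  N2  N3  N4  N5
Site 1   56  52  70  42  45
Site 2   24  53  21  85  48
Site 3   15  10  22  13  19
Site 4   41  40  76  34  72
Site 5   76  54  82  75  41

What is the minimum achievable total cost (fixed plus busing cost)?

Open {Site 3}: assign each demand point to its cheapest open site.
  N1→Site 3 15, N2→Site 3 10, N3→Site 3 22, N4→Site 3 13, N5→Site 3 19
  busing cost 79, fixed 7 → total 86.
Compare {Site 3, Site 4}: busing cost 79 + fixed 11 = 90.
Compare {Site 2, Site 3}: busing cost 78 + fixed 13 = 91.
Compare {Site 1, Site 3}: busing cost 79 + fixed 13 = 92.
All other subsets cost ≥ 90. Minimum total cost: 86.

86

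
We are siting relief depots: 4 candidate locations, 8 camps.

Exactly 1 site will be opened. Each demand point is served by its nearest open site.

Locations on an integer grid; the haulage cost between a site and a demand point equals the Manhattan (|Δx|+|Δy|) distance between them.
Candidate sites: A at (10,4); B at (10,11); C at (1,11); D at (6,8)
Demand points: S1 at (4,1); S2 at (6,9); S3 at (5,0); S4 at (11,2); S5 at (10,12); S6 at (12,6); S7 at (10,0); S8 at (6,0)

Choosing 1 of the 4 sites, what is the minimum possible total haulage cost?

Open {A}.
  S1→A 9, S2→A 9, S3→A 9, S4→A 3, S5→A 8, S6→A 4, S7→A 4, S8→A 8  ⇒ total 54.
Compare {D}: total 66.
Compare {B}: total 82.
No size-1 selection does better; minimum is 54.

54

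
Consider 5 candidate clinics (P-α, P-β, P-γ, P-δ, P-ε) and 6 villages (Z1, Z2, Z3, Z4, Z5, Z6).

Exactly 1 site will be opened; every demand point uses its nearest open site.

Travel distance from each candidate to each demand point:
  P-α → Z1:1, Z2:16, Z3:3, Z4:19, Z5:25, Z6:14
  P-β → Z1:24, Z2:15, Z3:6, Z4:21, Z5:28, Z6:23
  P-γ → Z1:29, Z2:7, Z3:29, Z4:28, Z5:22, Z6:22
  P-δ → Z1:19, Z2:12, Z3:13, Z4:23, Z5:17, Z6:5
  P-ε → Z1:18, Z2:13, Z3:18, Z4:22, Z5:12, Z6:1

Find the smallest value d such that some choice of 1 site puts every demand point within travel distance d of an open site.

Open {P-ε}.
  Farthest demand point is Z4 at travel distance 22 (to P-ε); all others are ≤ 22.
With {P-δ} the worst case is 23.
With {P-α} the worst case is 25.
No size-1 selection achieves below 22.

22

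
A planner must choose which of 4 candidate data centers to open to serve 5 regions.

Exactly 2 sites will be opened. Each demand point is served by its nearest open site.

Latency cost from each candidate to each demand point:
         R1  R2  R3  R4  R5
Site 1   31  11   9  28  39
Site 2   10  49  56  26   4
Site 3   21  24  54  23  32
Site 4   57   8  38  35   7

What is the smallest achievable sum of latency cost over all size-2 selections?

60

Open {Site 1, Site 2}.
  R1→Site 2 10, R2→Site 1 11, R3→Site 1 9, R4→Site 2 26, R5→Site 2 4  ⇒ total 60.
Compare {Site 1, Site 4}: total 83.
Compare {Site 2, Site 4}: total 86.
No size-2 selection does better; minimum is 60.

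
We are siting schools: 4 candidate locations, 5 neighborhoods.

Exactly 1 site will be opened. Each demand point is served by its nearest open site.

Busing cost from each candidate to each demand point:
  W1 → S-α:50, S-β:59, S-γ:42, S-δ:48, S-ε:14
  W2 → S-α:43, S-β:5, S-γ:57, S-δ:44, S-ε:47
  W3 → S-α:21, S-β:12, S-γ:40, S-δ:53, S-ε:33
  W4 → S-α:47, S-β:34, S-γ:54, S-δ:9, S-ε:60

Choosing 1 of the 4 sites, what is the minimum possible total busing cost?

Open {W3}.
  S-α→W3 21, S-β→W3 12, S-γ→W3 40, S-δ→W3 53, S-ε→W3 33  ⇒ total 159.
Compare {W2}: total 196.
Compare {W4}: total 204.
No size-1 selection does better; minimum is 159.

159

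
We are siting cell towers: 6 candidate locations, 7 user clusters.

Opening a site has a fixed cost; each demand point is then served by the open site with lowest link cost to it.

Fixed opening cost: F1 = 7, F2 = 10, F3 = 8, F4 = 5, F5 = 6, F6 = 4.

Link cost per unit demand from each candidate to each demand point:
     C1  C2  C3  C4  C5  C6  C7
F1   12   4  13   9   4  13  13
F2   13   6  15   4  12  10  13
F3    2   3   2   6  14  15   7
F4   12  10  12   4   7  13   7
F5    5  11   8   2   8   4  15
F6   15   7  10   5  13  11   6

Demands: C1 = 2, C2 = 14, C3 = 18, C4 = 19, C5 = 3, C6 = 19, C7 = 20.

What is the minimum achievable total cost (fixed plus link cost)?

353

Open {F1, F3, F5, F6}: assign each demand point to its cheapest open site.
  C1→F3 2×2=4, C2→F3 14×3=42, C3→F3 18×2=36, C4→F5 19×2=38, C5→F1 3×4=12, C6→F5 19×4=76, C7→F6 20×6=120
  link cost 328, fixed 25 → total 353.
Compare {F3, F5, F6}: link cost 340 + fixed 18 = 358.
Compare {F1, F3, F4, F5, F6}: link cost 328 + fixed 30 = 358.
Compare {F3, F4, F5, F6}: link cost 337 + fixed 23 = 360.
All other subsets cost ≥ 358. Minimum total cost: 353.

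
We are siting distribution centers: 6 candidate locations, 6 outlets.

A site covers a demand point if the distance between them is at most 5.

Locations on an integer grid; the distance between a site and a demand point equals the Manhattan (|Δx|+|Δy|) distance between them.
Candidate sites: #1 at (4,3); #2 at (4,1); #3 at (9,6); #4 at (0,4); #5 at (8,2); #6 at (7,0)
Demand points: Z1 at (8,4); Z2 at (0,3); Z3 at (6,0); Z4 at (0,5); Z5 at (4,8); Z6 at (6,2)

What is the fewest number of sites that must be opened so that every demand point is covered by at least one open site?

2

Coverage sets (demand points within 5 of each site):
  #1: {Z1, Z2, Z3, Z5, Z6}
  #2: {Z3, Z6}
  #3: {Z1}
  #4: {Z2, Z4}
  #5: {Z1, Z3, Z6}
  #6: {Z1, Z3, Z6}
No single site covers all 6 demand points.
But {#1, #4} covers everything, so the minimum is 2.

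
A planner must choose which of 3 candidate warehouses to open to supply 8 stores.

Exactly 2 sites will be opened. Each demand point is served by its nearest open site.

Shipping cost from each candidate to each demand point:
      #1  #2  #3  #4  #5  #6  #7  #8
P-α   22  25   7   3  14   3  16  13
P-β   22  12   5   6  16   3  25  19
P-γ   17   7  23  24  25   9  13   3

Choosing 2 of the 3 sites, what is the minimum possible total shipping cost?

67

Open {P-α, P-γ}.
  #1→P-γ 17, #2→P-γ 7, #3→P-α 7, #4→P-α 3, #5→P-α 14, #6→P-α 3, #7→P-γ 13, #8→P-γ 3  ⇒ total 67.
Compare {P-β, P-γ}: total 70.
Compare {P-α, P-β}: total 88.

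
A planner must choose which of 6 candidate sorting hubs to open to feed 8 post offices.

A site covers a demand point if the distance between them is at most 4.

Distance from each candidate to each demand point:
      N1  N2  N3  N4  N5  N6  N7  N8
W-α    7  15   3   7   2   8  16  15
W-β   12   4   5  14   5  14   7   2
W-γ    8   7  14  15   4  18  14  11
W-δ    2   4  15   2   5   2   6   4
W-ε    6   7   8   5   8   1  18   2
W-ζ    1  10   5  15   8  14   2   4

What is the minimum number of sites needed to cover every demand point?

Coverage sets (demand points within 4 of each site):
  W-α: {N3, N5}
  W-β: {N2, N8}
  W-γ: {N5}
  W-δ: {N1, N2, N4, N6, N8}
  W-ε: {N6, N8}
  W-ζ: {N1, N7, N8}
No 2 sites suffice: every size-2 union leaves at least one demand point uncovered.
But {W-α, W-δ, W-ζ} covers everything, so the minimum is 3.

3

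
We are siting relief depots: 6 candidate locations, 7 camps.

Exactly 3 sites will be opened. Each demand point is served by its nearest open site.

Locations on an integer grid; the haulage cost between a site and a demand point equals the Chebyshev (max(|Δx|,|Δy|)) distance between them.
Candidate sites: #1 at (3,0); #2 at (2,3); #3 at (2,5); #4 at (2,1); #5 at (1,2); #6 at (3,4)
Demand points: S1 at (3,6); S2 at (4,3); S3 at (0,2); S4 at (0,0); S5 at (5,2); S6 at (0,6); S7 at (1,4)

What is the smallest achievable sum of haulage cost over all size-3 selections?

10

Open {#3, #5, #6}.
  S1→#3 1, S2→#6 1, S3→#5 1, S4→#5 2, S5→#6 2, S6→#3 2, S7→#3 1  ⇒ total 10.
Compare {#1, #3, #5}: total 11.
Compare {#3, #4, #6}: total 11.
No size-3 selection does better; minimum is 10.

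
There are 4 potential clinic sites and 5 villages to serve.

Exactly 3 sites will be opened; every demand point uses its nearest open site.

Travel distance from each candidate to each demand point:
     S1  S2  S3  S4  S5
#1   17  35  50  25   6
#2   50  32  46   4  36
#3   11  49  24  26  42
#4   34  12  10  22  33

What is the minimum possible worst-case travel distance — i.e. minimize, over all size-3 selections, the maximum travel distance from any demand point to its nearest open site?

17

Open {#1, #2, #4}.
  Farthest demand point is S1 at travel distance 17 (to #1); all others are ≤ 17.
With {#1, #3, #4} the worst case is 22.
With {#1, #2, #3} the worst case is 32.
No size-3 selection achieves below 17.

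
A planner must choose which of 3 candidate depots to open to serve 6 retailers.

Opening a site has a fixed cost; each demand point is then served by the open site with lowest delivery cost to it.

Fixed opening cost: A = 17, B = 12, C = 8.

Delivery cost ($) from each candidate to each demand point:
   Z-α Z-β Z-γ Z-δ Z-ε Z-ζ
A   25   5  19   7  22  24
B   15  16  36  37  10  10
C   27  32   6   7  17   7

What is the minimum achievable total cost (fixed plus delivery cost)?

81

Open {B, C}: assign each demand point to its cheapest open site.
  Z-α→B 15, Z-β→B 16, Z-γ→C 6, Z-δ→C 7, Z-ε→B 10, Z-ζ→C 7
  delivery cost 61, fixed 20 → total 81.
Compare {A, B, C}: delivery cost 50 + fixed 37 = 87.
Compare {A, C}: delivery cost 67 + fixed 25 = 92.
Compare {A, B}: delivery cost 66 + fixed 29 = 95.
All other subsets cost ≥ 87. Minimum total cost: 81.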